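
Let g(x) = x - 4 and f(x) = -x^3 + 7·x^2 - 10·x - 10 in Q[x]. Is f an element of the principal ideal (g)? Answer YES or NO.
In Q[x] the ideal (g) consists of all multiples of g, so f ∈ (g) iff g | f, i.e. iff the remainder of f on division by g is 0. Divide f by g (g is monic, so eliminate the leading term of the running remainder at each step):
  leading term -x^3: subtract (-x^2)·g(x) = -x^3 + 4·x^2, leaving 3·x^2 - 10·x - 10
  leading term 3·x^2: subtract (3·x)·g(x) = 3·x^2 - 12·x, leaving 2·x - 10
  leading term 2·x: subtract (2)·g(x) = 2·x - 8, leaving -2
The remainder r(x) = -2 ≠ 0 (and deg r < deg g), so g ∤ f, i.e. f ∉ (g).

Final answer: NO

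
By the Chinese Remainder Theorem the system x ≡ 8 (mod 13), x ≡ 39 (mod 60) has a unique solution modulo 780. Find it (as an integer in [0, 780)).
x ≡ 99 (mod 780); the representative in [0, 780) is 99

The moduli 13, 60 are pairwise coprime, so by the CRT there is a unique solution mod 13·60 = 780.
Solve by successive substitution. Start with x ≡ 8 (mod 13).
  Combine with x ≡ 39 (mod 60): write x = 8 + 13·t and require 8 + 13·t ≡ 39 (mod 60), i.e. 13·t ≡ 39 − 8 ≡ 31 (mod 60). Since 13^(−1) ≡ 37 (mod 60), t ≡ 37·31 ≡ 7 (mod 60). So x ≡ 8 + 13·7 = 99 (mod 780).
Unique solution in [0, 780): x = 99.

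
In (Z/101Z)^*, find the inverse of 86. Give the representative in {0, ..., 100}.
86^(−1) ≡ 74 (mod 101)

Apply the extended Euclidean algorithm to (101, 86), tracking rows (r, s, t) with s·101 + t·86 = r. Each division r_prev = q·r_cur + r_new produces the new row as (previous row) − q·(current row):
  row A: (101, 1, 0)   [1·101 + 0·86 = 101]
  row B: (86, 0, 1)   [0·101 + 1·86 = 86]
  101 = 1·86 + 15   → row C = row A − 1·row B = (15, 1, −1)   [check: 1·101 − 1·86 = 15]
  86 = 5·15 + 11   → row D = row B − 5·row C = (11, −5, 6)   [check: −5·101 + 6·86 = 11]
  15 = 1·11 + 4   → row E = row C − 1·row D = (4, 6, −7)   [check: 6·101 − 7·86 = 4]
  11 = 2·4 + 3   → row F = row D − 2·row E = (3, −17, 20)   [check: −17·101 + 20·86 = 3]
  4 = 1·3 + 1   → row G = row E − 1·row F = (1, 23, −27)   [check: 23·101 − 27·86 = 1]
  3 = 3·1 + 0   → remainder 0, stop. gcd = 1 (last nonzero row G).
The gcd is 1, so 86 is invertible mod 101. The last nonzero row gives 23·101 − 27·86 = 1, so t = −27. So 86^(−1) ≡ −27 ≡ 74 (mod 101). Verify: 86 · 74 = 6364 ≡ 1 (mod 101). ✓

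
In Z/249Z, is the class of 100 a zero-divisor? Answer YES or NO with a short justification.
NO

gcd(100, 249) = 1, so 100 is a unit in Z/249Z (it has a multiplicative inverse). A unit cannot be a zero-divisor: if 100·b ≡ 0 then multiplying both sides by 100^(−1) gives b ≡ 0. So 100 is not a zero-divisor.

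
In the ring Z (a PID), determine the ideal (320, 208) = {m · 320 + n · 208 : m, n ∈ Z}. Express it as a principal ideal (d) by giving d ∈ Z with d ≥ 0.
(320, 208) = (16); d = 16

In the PID Z, (a, b) is generated by gcd(a, b). Compute gcd(320, 208) with the extended Euclidean algorithm, tracking rows (r, s, t) with s·320 + t·208 = r:
  row A: (320, 1, 0)   [1·320 + 0·208 = 320]
  row B: (208, 0, 1)   [0·320 + 1·208 = 208]
  320 = 1·208 + 112   → row C = row A − 1·row B = (112, 1, −1)   [check: 1·320 − 1·208 = 112]
  208 = 1·112 + 96   → row D = row B − 1·row C = (96, −1, 2)   [check: −1·320 + 2·208 = 96]
  112 = 1·96 + 16   → row E = row C − 1·row D = (16, 2, −3)   [check: 2·320 − 3·208 = 16]
  96 = 6·16 + 0   → remainder 0, stop. gcd = 16 (last nonzero row E).
So gcd(320, 208) = 16, with Bézout identity 2·320 − 3·208 = 16. Containment (⊇): the Bézout identity exhibits 16 as an element of (320, 208), giving (16) ⊆ (320, 208). Containment (⊆): since 16 | 320 and 16 | 208 (320 = 16·20, 208 = 16·13), every Z-linear combination of 320 and 208 is divisible by 16, so (320, 208) ⊆ (16). Therefore (320, 208) = (16), d = 16.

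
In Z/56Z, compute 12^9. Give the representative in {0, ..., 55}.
48

Use repeated squaring. Binary(9) = 1001. Walk through the bits of the exponent 9 left-to-right: at each bit after the leading one, square the running value, then multiply by 12 if the bit is 1 (always reducing mod 56):
  bit 1 = 1 (leading): start with 12.
  bit 2 = 0: square 12^2 = 144 ≡ 32 (mod 56).
  bit 3 = 0: square 32^2 = 1024 ≡ 16 (mod 56).
  bit 4 = 1: square 16^2 = 256 ≡ 32; bit is 1, so multiply 32·12 = 384 ≡ 48 (mod 56).
Final value: 12^9 ≡ 48 (mod 56).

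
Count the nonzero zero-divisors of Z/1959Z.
Z/1959Z has 654 nonzero zero-divisors

In Z/1959Z each nonzero element is either a unit (gcd with 1959 is 1) or a zero-divisor (gcd > 1). The number of units is φ(1959): factorise 1959 = 3 · 653, so φ(1959) = (3 − 1) · (653 − 1) = 2 · 652 = 1304. The nonzero elements number 1959 − 1 = 1958. Hence the nonzero zero-divisors number 1958 − 1304 = 654.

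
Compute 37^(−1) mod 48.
37^(−1) ≡ 13 (mod 48)

Apply the extended Euclidean algorithm to (48, 37), tracking rows (r, s, t) with s·48 + t·37 = r. Each division r_prev = q·r_cur + r_new produces the new row as (previous row) − q·(current row):
  row A: (48, 1, 0)   [1·48 + 0·37 = 48]
  row B: (37, 0, 1)   [0·48 + 1·37 = 37]
  48 = 1·37 + 11   → row C = row A − 1·row B = (11, 1, −1)   [check: 1·48 − 1·37 = 11]
  37 = 3·11 + 4   → row D = row B − 3·row C = (4, −3, 4)   [check: −3·48 + 4·37 = 4]
  11 = 2·4 + 3   → row E = row C − 2·row D = (3, 7, −9)   [check: 7·48 − 9·37 = 3]
  4 = 1·3 + 1   → row F = row D − 1·row E = (1, −10, 13)   [check: −10·48 + 13·37 = 1]
  3 = 3·1 + 0   → remainder 0, stop. gcd = 1 (last nonzero row F).
The gcd is 1, so 37 is invertible mod 48. The last nonzero row gives −10·48 + 13·37 = 1, so t = 13. So 37^(−1) ≡ 13 (mod 48). Verify: 37 · 13 = 481 ≡ 1 (mod 48). ✓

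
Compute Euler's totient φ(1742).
φ(1742) = 792

φ is multiplicative, with φ(p^e) = p^e − p^(e−1). Factorise 1742 = 2 · 13 · 67. Then
  φ(1742) = (2 − 1) · (13 − 1) · (67 − 1) = 1 · 12 · 66 = 792.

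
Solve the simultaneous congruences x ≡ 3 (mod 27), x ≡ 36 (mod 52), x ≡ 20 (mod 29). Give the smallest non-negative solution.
The moduli 27, 52, 29 are pairwise coprime, so by the CRT there is a unique solution mod 27·52·29 = 40716.
Solve by successive substitution. Start with x ≡ 3 (mod 27).
  Combine with x ≡ 36 (mod 52): write x = 3 + 27·t and require 3 + 27·t ≡ 36 (mod 52), i.e. 27·t ≡ 36 − 3 ≡ 33 (mod 52). Since 27^(−1) ≡ 27 (mod 52), t ≡ 27·33 ≡ 7 (mod 52). So x ≡ 3 + 27·7 = 192 (mod 1404).
  Combine with x ≡ 20 (mod 29): write x = 192 + 1404·t and require 192 + 1404·t ≡ 20 (mod 29), i.e. 1404·t ≡ 20 − 192 ≡ 2 (mod 29). Since 1404^(−1) ≡ 17 (mod 29) (1404 ≡ 12 (mod 29)), t ≡ 17·2 ≡ 5 (mod 29). So x ≡ 192 + 1404·5 = 7212 (mod 40716).
Unique solution in [0, 40716): x = 7212.

Final answer: x ≡ 7212 (mod 40716); the representative in [0, 40716) is 7212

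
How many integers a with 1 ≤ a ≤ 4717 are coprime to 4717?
The number of a ∈ {1, ..., 4717} with gcd(a, 4717) = 1 is by definition Euler's totient φ(4717). φ is multiplicative, with φ(p^e) = p^e − p^(e−1). Factorise 4717 = 53 · 89. Then
  φ(4717) = (53 − 1) · (89 − 1) = 52 · 88 = 4576.
So there are 4576 such integers.

Final answer: 4576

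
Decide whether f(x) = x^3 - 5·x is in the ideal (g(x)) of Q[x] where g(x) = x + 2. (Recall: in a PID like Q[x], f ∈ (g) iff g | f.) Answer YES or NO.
In Q[x] the ideal (g) consists of all multiples of g, so f ∈ (g) iff g | f, i.e. iff the remainder of f on division by g is 0. Divide f by g (g is monic, so eliminate the leading term of the running remainder at each step):
  leading term x^3: subtract (x^2)·g(x) = x^3 + 2·x^2, leaving -2·x^2 - 5·x
  leading term -2·x^2: subtract (-2·x)·g(x) = -2·x^2 - 4·x, leaving -x
  leading term -x: subtract (-1)·g(x) = -x - 2, leaving 2
The remainder r(x) = 2 ≠ 0 (and deg r < deg g), so g ∤ f, i.e. f ∉ (g).

Final answer: NO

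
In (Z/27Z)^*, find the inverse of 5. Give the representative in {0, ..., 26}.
Apply the extended Euclidean algorithm to (27, 5), tracking rows (r, s, t) with s·27 + t·5 = r. Each division r_prev = q·r_cur + r_new produces the new row as (previous row) − q·(current row):
  row A: (27, 1, 0)   [1·27 + 0·5 = 27]
  row B: (5, 0, 1)   [0·27 + 1·5 = 5]
  27 = 5·5 + 2   → row C = row A − 5·row B = (2, 1, −5)   [check: 1·27 − 5·5 = 2]
  5 = 2·2 + 1   → row D = row B − 2·row C = (1, −2, 11)   [check: −2·27 + 11·5 = 1]
  2 = 2·1 + 0   → remainder 0, stop. gcd = 1 (last nonzero row D).
The gcd is 1, so 5 is invertible mod 27. The last nonzero row gives −2·27 + 11·5 = 1, so t = 11. So 5^(−1) ≡ 11 (mod 27). Verify: 5 · 11 = 55 ≡ 1 (mod 27). ✓

Final answer: 5^(−1) ≡ 11 (mod 27)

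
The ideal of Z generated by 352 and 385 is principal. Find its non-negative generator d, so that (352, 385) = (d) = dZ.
In the PID Z, (a, b) is generated by gcd(a, b). Compute gcd(385, 352) with the extended Euclidean algorithm, tracking rows (r, s, t) with s·385 + t·352 = r:
  row A: (385, 1, 0)   [1·385 + 0·352 = 385]
  row B: (352, 0, 1)   [0·385 + 1·352 = 352]
  385 = 1·352 + 33   → row C = row A − 1·row B = (33, 1, −1)   [check: 1·385 − 1·352 = 33]
  352 = 10·33 + 22   → row D = row B − 10·row C = (22, −10, 11)   [check: −10·385 + 11·352 = 22]
  33 = 1·22 + 11   → row E = row C − 1·row D = (11, 11, −12)   [check: 11·385 − 12·352 = 11]
  22 = 2·11 + 0   → remainder 0, stop. gcd = 11 (last nonzero row E).
So gcd(352, 385) = 11, with Bézout identity 11·385 − 12·352 = 11. Containment (⊇): the Bézout identity exhibits 11 as an element of (352, 385), giving (11) ⊆ (352, 385). Containment (⊆): since 11 | 352 and 11 | 385 (352 = 11·32, 385 = 11·35), every Z-linear combination of 352 and 385 is divisible by 11, so (352, 385) ⊆ (11). Therefore (352, 385) = (11), d = 11.

Final answer: (352, 385) = (11); d = 11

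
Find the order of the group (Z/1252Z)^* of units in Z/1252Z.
|(Z/1252Z)^*| = 624

(Z/1252Z)^* consists of the classes a with gcd(a, 1252) = 1, so its order is φ(1252). φ is multiplicative, with φ(p^e) = p^e − p^(e−1). Factorise 1252 = 2^2 · 313. Then
  φ(1252) = (2^2 − 2^1) · (313 − 1) = 2 · 312 = 624.
Thus |(Z/1252Z)^*| = 624.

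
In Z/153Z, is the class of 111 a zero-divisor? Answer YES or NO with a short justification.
YES

gcd(111, 153) = 3 > 1, so 111 is not a unit in Z/153Z. In Z/nZ every nonzero non-unit is a zero-divisor: explicitly, take b = 153/gcd = 51 ≠ 0 (mod 153); then 111·51 = 5661 = 37·153, i.e. 111·51 ≡ 0 (mod 153). So 111 is a zero-divisor.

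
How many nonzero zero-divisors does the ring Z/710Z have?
In Z/710Z each nonzero element is either a unit (gcd with 710 is 1) or a zero-divisor (gcd > 1). The number of units is φ(710): factorise 710 = 2 · 5 · 71, so φ(710) = (2 − 1) · (5 − 1) · (71 − 1) = 1 · 4 · 70 = 280. The nonzero elements number 710 − 1 = 709. Hence the nonzero zero-divisors number 709 − 280 = 429.

Final answer: Z/710Z has 429 nonzero zero-divisors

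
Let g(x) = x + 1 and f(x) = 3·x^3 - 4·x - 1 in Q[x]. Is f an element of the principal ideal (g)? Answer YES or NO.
YES

In Q[x] the ideal (g) consists of all multiples of g, so f ∈ (g) iff g | f, i.e. iff the remainder of f on division by g is 0. Divide f by g (g is monic, so eliminate the leading term of the running remainder at each step):
  leading term 3·x^3: subtract (3·x^2)·g(x) = 3·x^3 + 3·x^2, leaving -3·x^2 - 4·x - 1
  leading term -3·x^2: subtract (-3·x)·g(x) = -3·x^2 - 3·x, leaving -x - 1
  leading term -x: subtract (-1)·g(x) = -x - 1, leaving 0
The remainder is 0, so f(x) = g(x) · h(x) with h(x) = 3·x^2 - 3·x - 1. Hence g | f, i.e. f ∈ (g).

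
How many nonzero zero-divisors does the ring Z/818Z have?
Z/818Z has 409 nonzero zero-divisors

In Z/818Z each nonzero element is either a unit (gcd with 818 is 1) or a zero-divisor (gcd > 1). The number of units is φ(818): factorise 818 = 2 · 409, so φ(818) = (2 − 1) · (409 − 1) = 1 · 408 = 408. The nonzero elements number 818 − 1 = 817. Hence the nonzero zero-divisors number 817 − 408 = 409.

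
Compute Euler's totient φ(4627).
φ(4627) = 3960

φ is multiplicative, with φ(p^e) = p^e − p^(e−1). Factorise 4627 = 7 · 661. Then
  φ(4627) = (7 − 1) · (661 − 1) = 6 · 660 = 3960.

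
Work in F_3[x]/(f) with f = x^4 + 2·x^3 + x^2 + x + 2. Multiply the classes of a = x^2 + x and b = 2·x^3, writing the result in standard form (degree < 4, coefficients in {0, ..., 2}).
Multiply as integer polynomials: a · b = 2·x^5 + 2·x^4. Reducing coefficients mod 3: a · b ≡ 2·x^5 + 2·x^4. Now divide by f(x) = x^4 + 2·x^3 + x^2 + x + 2 in F_3[x], eliminating the leading term at each step:
  leading term 2·x^5: subtract (2·x)·f(x) = 2·x^5 + x^4 + 2·x^3 + 2·x^2 + x, leaving x^4 + x^3 + x^2 + 2·x (coefficients mod 3)
  leading term x^4: subtract (1)·f(x) = x^4 + 2·x^3 + x^2 + x + 2, leaving 2·x^3 + x + 1 (coefficients mod 3)
The degree is now < 4, so this is the remainder. Hence a · b ≡ 2·x^3 + x + 1 in F_3[x]/(f).

Final answer: a · b ≡ 2·x^3 + x + 1 (mod f(x))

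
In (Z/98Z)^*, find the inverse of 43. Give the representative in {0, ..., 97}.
Apply the extended Euclidean algorithm to (98, 43), tracking rows (r, s, t) with s·98 + t·43 = r. Each division r_prev = q·r_cur + r_new produces the new row as (previous row) − q·(current row):
  row A: (98, 1, 0)   [1·98 + 0·43 = 98]
  row B: (43, 0, 1)   [0·98 + 1·43 = 43]
  98 = 2·43 + 12   → row C = row A − 2·row B = (12, 1, −2)   [check: 1·98 − 2·43 = 12]
  43 = 3·12 + 7   → row D = row B − 3·row C = (7, −3, 7)   [check: −3·98 + 7·43 = 7]
  12 = 1·7 + 5   → row E = row C − 1·row D = (5, 4, −9)   [check: 4·98 − 9·43 = 5]
  7 = 1·5 + 2   → row F = row D − 1·row E = (2, −7, 16)   [check: −7·98 + 16·43 = 2]
  5 = 2·2 + 1   → row G = row E − 2·row F = (1, 18, −41)   [check: 18·98 − 41·43 = 1]
  2 = 2·1 + 0   → remainder 0, stop. gcd = 1 (last nonzero row G).
The gcd is 1, so 43 is invertible mod 98. The last nonzero row gives 18·98 − 41·43 = 1, so t = −41. So 43^(−1) ≡ −41 ≡ 57 (mod 98). Verify: 43 · 57 = 2451 ≡ 1 (mod 98). ✓

Final answer: 43^(−1) ≡ 57 (mod 98)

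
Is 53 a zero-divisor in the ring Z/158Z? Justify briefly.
NO

gcd(53, 158) = 1, so 53 is a unit in Z/158Z (it has a multiplicative inverse). A unit cannot be a zero-divisor: if 53·b ≡ 0 then multiplying both sides by 53^(−1) gives b ≡ 0. So 53 is not a zero-divisor.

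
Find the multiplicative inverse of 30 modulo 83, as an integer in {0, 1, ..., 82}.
Apply the extended Euclidean algorithm to (83, 30), tracking rows (r, s, t) with s·83 + t·30 = r. Each division r_prev = q·r_cur + r_new produces the new row as (previous row) − q·(current row):
  row A: (83, 1, 0)   [1·83 + 0·30 = 83]
  row B: (30, 0, 1)   [0·83 + 1·30 = 30]
  83 = 2·30 + 23   → row C = row A − 2·row B = (23, 1, −2)   [check: 1·83 − 2·30 = 23]
  30 = 1·23 + 7   → row D = row B − 1·row C = (7, −1, 3)   [check: −1·83 + 3·30 = 7]
  23 = 3·7 + 2   → row E = row C − 3·row D = (2, 4, −11)   [check: 4·83 − 11·30 = 2]
  7 = 3·2 + 1   → row F = row D − 3·row E = (1, −13, 36)   [check: −13·83 + 36·30 = 1]
  2 = 2·1 + 0   → remainder 0, stop. gcd = 1 (last nonzero row F).
The gcd is 1, so 30 is invertible mod 83. The last nonzero row gives −13·83 + 36·30 = 1, so t = 36. So 30^(−1) ≡ 36 (mod 83). Verify: 30 · 36 = 1080 ≡ 1 (mod 83). ✓

Final answer: 30^(−1) ≡ 36 (mod 83)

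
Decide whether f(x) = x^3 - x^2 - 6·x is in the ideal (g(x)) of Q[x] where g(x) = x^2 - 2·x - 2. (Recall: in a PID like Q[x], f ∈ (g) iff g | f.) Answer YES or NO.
NO

In Q[x] the ideal (g) consists of all multiples of g, so f ∈ (g) iff g | f, i.e. iff the remainder of f on division by g is 0. Divide f by g (g is monic, so eliminate the leading term of the running remainder at each step):
  leading term x^3: subtract (x)·g(x) = x^3 - 2·x^2 - 2·x, leaving x^2 - 4·x
  leading term x^2: subtract (1)·g(x) = x^2 - 2·x - 2, leaving 2 - 2·x
The remainder r(x) = 2 - 2·x ≠ 0 (and deg r < deg g), so g ∤ f, i.e. f ∉ (g).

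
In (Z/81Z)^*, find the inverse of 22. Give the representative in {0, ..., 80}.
22^(−1) ≡ 70 (mod 81)

Apply the extended Euclidean algorithm to (81, 22), tracking rows (r, s, t) with s·81 + t·22 = r. Each division r_prev = q·r_cur + r_new produces the new row as (previous row) − q·(current row):
  row A: (81, 1, 0)   [1·81 + 0·22 = 81]
  row B: (22, 0, 1)   [0·81 + 1·22 = 22]
  81 = 3·22 + 15   → row C = row A − 3·row B = (15, 1, −3)   [check: 1·81 − 3·22 = 15]
  22 = 1·15 + 7   → row D = row B − 1·row C = (7, −1, 4)   [check: −1·81 + 4·22 = 7]
  15 = 2·7 + 1   → row E = row C − 2·row D = (1, 3, −11)   [check: 3·81 − 11·22 = 1]
  7 = 7·1 + 0   → remainder 0, stop. gcd = 1 (last nonzero row E).
The gcd is 1, so 22 is invertible mod 81. The last nonzero row gives 3·81 − 11·22 = 1, so t = −11. So 22^(−1) ≡ −11 ≡ 70 (mod 81). Verify: 22 · 70 = 1540 ≡ 1 (mod 81). ✓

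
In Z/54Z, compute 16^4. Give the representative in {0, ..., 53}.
34

Use repeated squaring. Binary(4) = 100. Walk through the bits of the exponent 4 left-to-right: at each bit after the leading one, square the running value, then multiply by 16 if the bit is 1 (always reducing mod 54):
  bit 1 = 1 (leading): start with 16.
  bit 2 = 0: square 16^2 = 256 ≡ 40 (mod 54).
  bit 3 = 0: square 40^2 = 1600 ≡ 34 (mod 54).
Final value: 16^4 ≡ 34 (mod 54).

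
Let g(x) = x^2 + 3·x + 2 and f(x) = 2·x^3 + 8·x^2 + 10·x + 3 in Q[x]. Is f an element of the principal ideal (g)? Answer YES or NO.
NO

In Q[x] the ideal (g) consists of all multiples of g, so f ∈ (g) iff g | f, i.e. iff the remainder of f on division by g is 0. Divide f by g (g is monic, so eliminate the leading term of the running remainder at each step):
  leading term 2·x^3: subtract (2·x)·g(x) = 2·x^3 + 6·x^2 + 4·x, leaving 2·x^2 + 6·x + 3
  leading term 2·x^2: subtract (2)·g(x) = 2·x^2 + 6·x + 4, leaving -1
The remainder r(x) = -1 ≠ 0 (and deg r < deg g), so g ∤ f, i.e. f ∉ (g).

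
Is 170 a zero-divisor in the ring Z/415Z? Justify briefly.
gcd(170, 415) = 5 > 1, so 170 is not a unit in Z/415Z. In Z/nZ every nonzero non-unit is a zero-divisor: explicitly, take b = 415/gcd = 83 ≠ 0 (mod 415); then 170·83 = 14110 = 34·415, i.e. 170·83 ≡ 0 (mod 415). So 170 is a zero-divisor.

Final answer: YES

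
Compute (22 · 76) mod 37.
Reduce the factors first: 76 ≡ 2 (mod 37), so 22 · 76 ≡ 22 · 2 (mod 37). 22 · 2 = 44. Dividing by 37: 44 = 1·37 + 7. So (22 · 76) mod 37 = 7.

Final answer: 7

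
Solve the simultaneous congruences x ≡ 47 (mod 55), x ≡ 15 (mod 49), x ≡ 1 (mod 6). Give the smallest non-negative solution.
x ≡ 8737 (mod 16170); the representative in [0, 16170) is 8737

The moduli 55, 49, 6 are pairwise coprime, so by the CRT there is a unique solution mod 55·49·6 = 16170.
Solve by successive substitution. Start with x ≡ 47 (mod 55).
  Combine with x ≡ 15 (mod 49): write x = 47 + 55·t and require 47 + 55·t ≡ 15 (mod 49), i.e. 55·t ≡ 15 − 47 ≡ 17 (mod 49). Since 55^(−1) ≡ 41 (mod 49) (55 ≡ 6 (mod 49)), t ≡ 41·17 ≡ 11 (mod 49). So x ≡ 47 + 55·11 = 652 (mod 2695).
  Combine with x ≡ 1 (mod 6): write x = 652 + 2695·t and require 652 + 2695·t ≡ 1 (mod 6), i.e. 2695·t ≡ 1 − 652 ≡ 3 (mod 6). Since 2695^(−1) ≡ 1 (mod 6) (2695 ≡ 1 (mod 6)), t ≡ 1·3 ≡ 3 (mod 6). So x ≡ 652 + 2695·3 = 8737 (mod 16170).
Unique solution in [0, 16170): x = 8737.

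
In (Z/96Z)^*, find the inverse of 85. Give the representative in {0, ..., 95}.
Apply the extended Euclidean algorithm to (96, 85), tracking rows (r, s, t) with s·96 + t·85 = r. Each division r_prev = q·r_cur + r_new produces the new row as (previous row) − q·(current row):
  row A: (96, 1, 0)   [1·96 + 0·85 = 96]
  row B: (85, 0, 1)   [0·96 + 1·85 = 85]
  96 = 1·85 + 11   → row C = row A − 1·row B = (11, 1, −1)   [check: 1·96 − 1·85 = 11]
  85 = 7·11 + 8   → row D = row B − 7·row C = (8, −7, 8)   [check: −7·96 + 8·85 = 8]
  11 = 1·8 + 3   → row E = row C − 1·row D = (3, 8, −9)   [check: 8·96 − 9·85 = 3]
  8 = 2·3 + 2   → row F = row D − 2·row E = (2, −23, 26)   [check: −23·96 + 26·85 = 2]
  3 = 1·2 + 1   → row G = row E − 1·row F = (1, 31, −35)   [check: 31·96 − 35·85 = 1]
  2 = 2·1 + 0   → remainder 0, stop. gcd = 1 (last nonzero row G).
The gcd is 1, so 85 is invertible mod 96. The last nonzero row gives 31·96 − 35·85 = 1, so t = −35. So 85^(−1) ≡ −35 ≡ 61 (mod 96). Verify: 85 · 61 = 5185 ≡ 1 (mod 96). ✓

Final answer: 85^(−1) ≡ 61 (mod 96)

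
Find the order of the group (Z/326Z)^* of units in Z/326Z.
|(Z/326Z)^*| = 162

(Z/326Z)^* consists of the classes a with gcd(a, 326) = 1, so its order is φ(326). φ is multiplicative, with φ(p^e) = p^e − p^(e−1). Factorise 326 = 2 · 163. Then
  φ(326) = (2 − 1) · (163 − 1) = 1 · 162 = 162.
Thus |(Z/326Z)^*| = 162.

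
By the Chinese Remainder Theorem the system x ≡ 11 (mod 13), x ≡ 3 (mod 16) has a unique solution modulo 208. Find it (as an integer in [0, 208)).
The moduli 13, 16 are pairwise coprime, so by the CRT there is a unique solution mod 13·16 = 208.
Solve by successive substitution. Start with x ≡ 11 (mod 13).
  Combine with x ≡ 3 (mod 16): write x = 11 + 13·t and require 11 + 13·t ≡ 3 (mod 16), i.e. 13·t ≡ 3 − 11 ≡ 8 (mod 16). Since 13^(−1) ≡ 5 (mod 16), t ≡ 5·8 ≡ 8 (mod 16). So x ≡ 11 + 13·8 = 115 (mod 208).
Unique solution in [0, 208): x = 115.

Final answer: x ≡ 115 (mod 208); the representative in [0, 208) is 115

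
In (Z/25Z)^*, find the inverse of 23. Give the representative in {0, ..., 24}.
Apply the extended Euclidean algorithm to (25, 23), tracking rows (r, s, t) with s·25 + t·23 = r. Each division r_prev = q·r_cur + r_new produces the new row as (previous row) − q·(current row):
  row A: (25, 1, 0)   [1·25 + 0·23 = 25]
  row B: (23, 0, 1)   [0·25 + 1·23 = 23]
  25 = 1·23 + 2   → row C = row A − 1·row B = (2, 1, −1)   [check: 1·25 − 1·23 = 2]
  23 = 11·2 + 1   → row D = row B − 11·row C = (1, −11, 12)   [check: −11·25 + 12·23 = 1]
  2 = 2·1 + 0   → remainder 0, stop. gcd = 1 (last nonzero row D).
The gcd is 1, so 23 is invertible mod 25. The last nonzero row gives −11·25 + 12·23 = 1, so t = 12. So 23^(−1) ≡ 12 (mod 25). Verify: 23 · 12 = 276 ≡ 1 (mod 25). ✓

Final answer: 23^(−1) ≡ 12 (mod 25)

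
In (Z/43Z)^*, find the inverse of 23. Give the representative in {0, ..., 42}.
23^(−1) ≡ 15 (mod 43)

Apply the extended Euclidean algorithm to (43, 23), tracking rows (r, s, t) with s·43 + t·23 = r. Each division r_prev = q·r_cur + r_new produces the new row as (previous row) − q·(current row):
  row A: (43, 1, 0)   [1·43 + 0·23 = 43]
  row B: (23, 0, 1)   [0·43 + 1·23 = 23]
  43 = 1·23 + 20   → row C = row A − 1·row B = (20, 1, −1)   [check: 1·43 − 1·23 = 20]
  23 = 1·20 + 3   → row D = row B − 1·row C = (3, −1, 2)   [check: −1·43 + 2·23 = 3]
  20 = 6·3 + 2   → row E = row C − 6·row D = (2, 7, −13)   [check: 7·43 − 13·23 = 2]
  3 = 1·2 + 1   → row F = row D − 1·row E = (1, −8, 15)   [check: −8·43 + 15·23 = 1]
  2 = 2·1 + 0   → remainder 0, stop. gcd = 1 (last nonzero row F).
The gcd is 1, so 23 is invertible mod 43. The last nonzero row gives −8·43 + 15·23 = 1, so t = 15. So 23^(−1) ≡ 15 (mod 43). Verify: 23 · 15 = 345 ≡ 1 (mod 43). ✓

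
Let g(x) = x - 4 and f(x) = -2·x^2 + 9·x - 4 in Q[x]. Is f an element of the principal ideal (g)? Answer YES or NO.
In Q[x] the ideal (g) consists of all multiples of g, so f ∈ (g) iff g | f, i.e. iff the remainder of f on division by g is 0. Divide f by g (g is monic, so eliminate the leading term of the running remainder at each step):
  leading term -2·x^2: subtract (-2·x)·g(x) = -2·x^2 + 8·x, leaving x - 4
  leading term x: subtract (1)·g(x) = x - 4, leaving 0
The remainder is 0, so f(x) = g(x) · h(x) with h(x) = 1 - 2·x. Hence g | f, i.e. f ∈ (g).

Final answer: YES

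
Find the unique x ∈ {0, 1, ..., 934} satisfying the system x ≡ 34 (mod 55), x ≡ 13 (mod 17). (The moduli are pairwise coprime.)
x ≡ 914 (mod 935); the representative in [0, 935) is 914

The moduli 55, 17 are pairwise coprime, so by the CRT there is a unique solution mod 55·17 = 935.
Solve by successive substitution. Start with x ≡ 34 (mod 55).
  Combine with x ≡ 13 (mod 17): write x = 34 + 55·t and require 34 + 55·t ≡ 13 (mod 17), i.e. 55·t ≡ 13 − 34 ≡ 13 (mod 17). Since 55^(−1) ≡ 13 (mod 17) (55 ≡ 4 (mod 17)), t ≡ 13·13 ≡ 16 (mod 17). So x ≡ 34 + 55·16 = 914 (mod 935).
Unique solution in [0, 935): x = 914.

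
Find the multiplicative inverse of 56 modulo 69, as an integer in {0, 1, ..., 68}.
Apply the extended Euclidean algorithm to (69, 56), tracking rows (r, s, t) with s·69 + t·56 = r. Each division r_prev = q·r_cur + r_new produces the new row as (previous row) − q·(current row):
  row A: (69, 1, 0)   [1·69 + 0·56 = 69]
  row B: (56, 0, 1)   [0·69 + 1·56 = 56]
  69 = 1·56 + 13   → row C = row A − 1·row B = (13, 1, −1)   [check: 1·69 − 1·56 = 13]
  56 = 4·13 + 4   → row D = row B − 4·row C = (4, −4, 5)   [check: −4·69 + 5·56 = 4]
  13 = 3·4 + 1   → row E = row C − 3·row D = (1, 13, −16)   [check: 13·69 − 16·56 = 1]
  4 = 4·1 + 0   → remainder 0, stop. gcd = 1 (last nonzero row E).
The gcd is 1, so 56 is invertible mod 69. The last nonzero row gives 13·69 − 16·56 = 1, so t = −16. So 56^(−1) ≡ −16 ≡ 53 (mod 69). Verify: 56 · 53 = 2968 ≡ 1 (mod 69). ✓

Final answer: 56^(−1) ≡ 53 (mod 69)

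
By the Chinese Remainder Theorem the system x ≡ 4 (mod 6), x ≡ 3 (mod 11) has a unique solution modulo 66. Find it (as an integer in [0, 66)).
x ≡ 58 (mod 66); the representative in [0, 66) is 58

The moduli 6, 11 are pairwise coprime, so by the CRT there is a unique solution mod 6·11 = 66.
Solve by successive substitution. Start with x ≡ 4 (mod 6).
  Combine with x ≡ 3 (mod 11): write x = 4 + 6·t and require 4 + 6·t ≡ 3 (mod 11), i.e. 6·t ≡ 3 − 4 ≡ 10 (mod 11). Since 6^(−1) ≡ 2 (mod 11), t ≡ 2·10 ≡ 9 (mod 11). So x ≡ 4 + 6·9 = 58 (mod 66).
Unique solution in [0, 66): x = 58.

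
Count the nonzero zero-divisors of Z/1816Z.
In Z/1816Z each nonzero element is either a unit (gcd with 1816 is 1) or a zero-divisor (gcd > 1). The number of units is φ(1816): factorise 1816 = 2^3 · 227, so φ(1816) = (2^3 − 2^2) · (227 − 1) = 4 · 226 = 904. The nonzero elements number 1816 − 1 = 1815. Hence the nonzero zero-divisors number 1815 − 904 = 911.

Final answer: Z/1816Z has 911 nonzero zero-divisors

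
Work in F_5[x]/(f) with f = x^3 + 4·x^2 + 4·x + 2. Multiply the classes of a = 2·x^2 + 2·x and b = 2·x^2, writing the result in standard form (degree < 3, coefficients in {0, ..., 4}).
Multiply as integer polynomials: a · b = 4·x^4 + 4·x^3. Reducing coefficients mod 5: a · b ≡ 4·x^4 + 4·x^3. Now divide by f(x) = x^3 + 4·x^2 + 4·x + 2 in F_5[x], eliminating the leading term at each step:
  leading term 4·x^4: subtract (4·x)·f(x) = 4·x^4 + x^3 + x^2 + 3·x, leaving 3·x^3 + 4·x^2 + 2·x (coefficients mod 5)
  leading term 3·x^3: subtract (3)·f(x) = 3·x^3 + 2·x^2 + 2·x + 1, leaving 2·x^2 + 4 (coefficients mod 5)
The degree is now < 3, so this is the remainder. Hence a · b ≡ 2·x^2 + 4 in F_5[x]/(f).

Final answer: a · b ≡ 2·x^2 + 4 (mod f(x))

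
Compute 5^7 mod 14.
5

Use repeated squaring. Binary(7) = 111. Walk through the bits of the exponent 7 left-to-right: at each bit after the leading one, square the running value, then multiply by 5 if the bit is 1 (always reducing mod 14):
  bit 1 = 1 (leading): start with 5.
  bit 2 = 1: square 5^2 = 25 ≡ 11; bit is 1, so multiply 11·5 = 55 ≡ 13 (mod 14).
  bit 3 = 1: square 13^2 = 169 ≡ 1; bit is 1, so multiply 1·5 = 5 (mod 14).
Final value: 5^7 ≡ 5 (mod 14).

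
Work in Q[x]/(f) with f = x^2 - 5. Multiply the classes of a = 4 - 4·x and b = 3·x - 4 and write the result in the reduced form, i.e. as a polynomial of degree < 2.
a · b ≡ 28·x - 76 (mod f(x))

First multiply in Q[x] without reducing: a · b = -12·x^2 + 28·x - 16. Now divide by f(x) = x^2 - 5, eliminating the leading term at each step:
  leading term -12·x^2: subtract (-12)·f(x) = 60 - 12·x^2, leaving 28·x - 76
The degree is now < 2, so this is the remainder. Hence a · b ≡ 28·x - 76 in Q[x]/(f).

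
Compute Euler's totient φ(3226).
φ(3226) = 1612

φ is multiplicative, with φ(p^e) = p^e − p^(e−1). Factorise 3226 = 2 · 1613. Then
  φ(3226) = (2 − 1) · (1613 − 1) = 1 · 1612 = 1612.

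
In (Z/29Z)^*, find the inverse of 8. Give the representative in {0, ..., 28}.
Apply the extended Euclidean algorithm to (29, 8), tracking rows (r, s, t) with s·29 + t·8 = r. Each division r_prev = q·r_cur + r_new produces the new row as (previous row) − q·(current row):
  row A: (29, 1, 0)   [1·29 + 0·8 = 29]
  row B: (8, 0, 1)   [0·29 + 1·8 = 8]
  29 = 3·8 + 5   → row C = row A − 3·row B = (5, 1, −3)   [check: 1·29 − 3·8 = 5]
  8 = 1·5 + 3   → row D = row B − 1·row C = (3, −1, 4)   [check: −1·29 + 4·8 = 3]
  5 = 1·3 + 2   → row E = row C − 1·row D = (2, 2, −7)   [check: 2·29 − 7·8 = 2]
  3 = 1·2 + 1   → row F = row D − 1·row E = (1, −3, 11)   [check: −3·29 + 11·8 = 1]
  2 = 2·1 + 0   → remainder 0, stop. gcd = 1 (last nonzero row F).
The gcd is 1, so 8 is invertible mod 29. The last nonzero row gives −3·29 + 11·8 = 1, so t = 11. So 8^(−1) ≡ 11 (mod 29). Verify: 8 · 11 = 88 ≡ 1 (mod 29). ✓

Final answer: 8^(−1) ≡ 11 (mod 29)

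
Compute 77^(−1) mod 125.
Apply the extended Euclidean algorithm to (125, 77), tracking rows (r, s, t) with s·125 + t·77 = r. Each division r_prev = q·r_cur + r_new produces the new row as (previous row) − q·(current row):
  row A: (125, 1, 0)   [1·125 + 0·77 = 125]
  row B: (77, 0, 1)   [0·125 + 1·77 = 77]
  125 = 1·77 + 48   → row C = row A − 1·row B = (48, 1, −1)   [check: 1·125 − 1·77 = 48]
  77 = 1·48 + 29   → row D = row B − 1·row C = (29, −1, 2)   [check: −1·125 + 2·77 = 29]
  48 = 1·29 + 19   → row E = row C − 1·row D = (19, 2, −3)   [check: 2·125 − 3·77 = 19]
  29 = 1·19 + 10   → row F = row D − 1·row E = (10, −3, 5)   [check: −3·125 + 5·77 = 10]
  19 = 1·10 + 9   → row G = row E − 1·row F = (9, 5, −8)   [check: 5·125 − 8·77 = 9]
  10 = 1·9 + 1   → row H = row F − 1·row G = (1, −8, 13)   [check: −8·125 + 13·77 = 1]
  9 = 9·1 + 0   → remainder 0, stop. gcd = 1 (last nonzero row H).
The gcd is 1, so 77 is invertible mod 125. The last nonzero row gives −8·125 + 13·77 = 1, so t = 13. So 77^(−1) ≡ 13 (mod 125). Verify: 77 · 13 = 1001 ≡ 1 (mod 125). ✓

Final answer: 77^(−1) ≡ 13 (mod 125)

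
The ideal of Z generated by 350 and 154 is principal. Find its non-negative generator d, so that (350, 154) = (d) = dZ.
In the PID Z, (a, b) is generated by gcd(a, b). Compute gcd(350, 154) with the extended Euclidean algorithm, tracking rows (r, s, t) with s·350 + t·154 = r:
  row A: (350, 1, 0)   [1·350 + 0·154 = 350]
  row B: (154, 0, 1)   [0·350 + 1·154 = 154]
  350 = 2·154 + 42   → row C = row A − 2·row B = (42, 1, −2)   [check: 1·350 − 2·154 = 42]
  154 = 3·42 + 28   → row D = row B − 3·row C = (28, −3, 7)   [check: −3·350 + 7·154 = 28]
  42 = 1·28 + 14   → row E = row C − 1·row D = (14, 4, −9)   [check: 4·350 − 9·154 = 14]
  28 = 2·14 + 0   → remainder 0, stop. gcd = 14 (last nonzero row E).
So gcd(350, 154) = 14, with Bézout identity 4·350 − 9·154 = 14. Containment (⊇): the Bézout identity exhibits 14 as an element of (350, 154), giving (14) ⊆ (350, 154). Containment (⊆): since 14 | 350 and 14 | 154 (350 = 14·25, 154 = 14·11), every Z-linear combination of 350 and 154 is divisible by 14, so (350, 154) ⊆ (14). Therefore (350, 154) = (14), d = 14.

Final answer: (350, 154) = (14); d = 14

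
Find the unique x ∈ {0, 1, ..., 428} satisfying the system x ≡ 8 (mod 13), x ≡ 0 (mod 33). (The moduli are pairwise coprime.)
x ≡ 99 (mod 429); the representative in [0, 429) is 99

The moduli 13, 33 are pairwise coprime, so by the CRT there is a unique solution mod 13·33 = 429.
Solve by successive substitution. Start with x ≡ 8 (mod 13).
  Combine with x ≡ 0 (mod 33): write x = 8 + 13·t and require 8 + 13·t ≡ 0 (mod 33), i.e. 13·t ≡ 0 − 8 ≡ 25 (mod 33). Since 13^(−1) ≡ 28 (mod 33), t ≡ 28·25 ≡ 7 (mod 33). So x ≡ 8 + 13·7 = 99 (mod 429).
Unique solution in [0, 429): x = 99.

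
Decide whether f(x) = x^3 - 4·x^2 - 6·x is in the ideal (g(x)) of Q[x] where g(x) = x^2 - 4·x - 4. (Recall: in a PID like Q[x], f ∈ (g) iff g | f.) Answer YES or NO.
NO

In Q[x] the ideal (g) consists of all multiples of g, so f ∈ (g) iff g | f, i.e. iff the remainder of f on division by g is 0. Divide f by g (g is monic, so eliminate the leading term of the running remainder at each step):
  leading term x^3: subtract (x)·g(x) = x^3 - 4·x^2 - 4·x, leaving -2·x
The remainder r(x) = -2·x ≠ 0 (and deg r < deg g), so g ∤ f, i.e. f ∉ (g).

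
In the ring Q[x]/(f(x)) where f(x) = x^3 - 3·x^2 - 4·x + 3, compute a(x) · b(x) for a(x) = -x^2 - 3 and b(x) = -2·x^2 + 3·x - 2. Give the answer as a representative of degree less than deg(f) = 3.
First multiply in Q[x] without reducing: a · b = 2·x^4 - 3·x^3 + 8·x^2 - 9·x + 6. Now divide by f(x) = x^3 - 3·x^2 - 4·x + 3, eliminating the leading term at each step:
  leading term 2·x^4: subtract (2·x)·f(x) = 2·x^4 - 6·x^3 - 8·x^2 + 6·x, leaving 3·x^3 + 16·x^2 - 15·x + 6
  leading term 3·x^3: subtract (3)·f(x) = 3·x^3 - 9·x^2 - 12·x + 9, leaving 25·x^2 - 3·x - 3
The degree is now < 3, so this is the remainder. Hence a · b ≡ 25·x^2 - 3·x - 3 in Q[x]/(f).

Final answer: a · b ≡ 25·x^2 - 3·x - 3 (mod f(x))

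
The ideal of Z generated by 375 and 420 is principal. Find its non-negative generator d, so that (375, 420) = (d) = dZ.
In the PID Z, (a, b) is generated by gcd(a, b). Compute gcd(420, 375) with the extended Euclidean algorithm, tracking rows (r, s, t) with s·420 + t·375 = r:
  row A: (420, 1, 0)   [1·420 + 0·375 = 420]
  row B: (375, 0, 1)   [0·420 + 1·375 = 375]
  420 = 1·375 + 45   → row C = row A − 1·row B = (45, 1, −1)   [check: 1·420 − 1·375 = 45]
  375 = 8·45 + 15   → row D = row B − 8·row C = (15, −8, 9)   [check: −8·420 + 9·375 = 15]
  45 = 3·15 + 0   → remainder 0, stop. gcd = 15 (last nonzero row D).
So gcd(375, 420) = 15, with Bézout identity −8·420 + 9·375 = 15. Containment (⊇): the Bézout identity exhibits 15 as an element of (375, 420), giving (15) ⊆ (375, 420). Containment (⊆): since 15 | 375 and 15 | 420 (375 = 15·25, 420 = 15·28), every Z-linear combination of 375 and 420 is divisible by 15, so (375, 420) ⊆ (15). Therefore (375, 420) = (15), d = 15.

Final answer: (375, 420) = (15); d = 15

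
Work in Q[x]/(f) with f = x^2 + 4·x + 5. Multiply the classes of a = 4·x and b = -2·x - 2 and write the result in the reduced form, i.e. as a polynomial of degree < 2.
a · b ≡ 24·x + 40 (mod f(x))

First multiply in Q[x] without reducing: a · b = -8·x^2 - 8·x. Now divide by f(x) = x^2 + 4·x + 5, eliminating the leading term at each step:
  leading term -8·x^2: subtract (-8)·f(x) = -8·x^2 - 32·x - 40, leaving 24·x + 40
The degree is now < 2, so this is the remainder. Hence a · b ≡ 24·x + 40 in Q[x]/(f).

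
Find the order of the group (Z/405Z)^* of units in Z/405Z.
|(Z/405Z)^*| = 216

(Z/405Z)^* consists of the classes a with gcd(a, 405) = 1, so its order is φ(405). φ is multiplicative, with φ(p^e) = p^e − p^(e−1). Factorise 405 = 3^4 · 5. Then
  φ(405) = (3^4 − 3^3) · (5 − 1) = 54 · 4 = 216.
Thus |(Z/405Z)^*| = 216.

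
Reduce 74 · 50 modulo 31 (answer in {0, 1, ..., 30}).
Reduce the factors first: 74 ≡ 12, 50 ≡ 19 (mod 31), so 74 · 50 ≡ 12 · 19 (mod 31). 12 · 19 = 228. Dividing by 31: 228 = 7·31 + 11. So (74 · 50) mod 31 = 11.

Final answer: 11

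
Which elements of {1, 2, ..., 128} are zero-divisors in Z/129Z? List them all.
nonzero zero-divisors of Z/129Z = {3, 6, 9, 12, 15, 18, 21, 24, 27, 30, 33, 36, 39, 42, 43, 45, 48, 51, 54, 57, 60, 63, 66, 69, 72, 75, 78, 81, 84, 86, 87, 90, 93, 96, 99, 102, 105, 108, 111, 114, 117, 120, 123, 126}

An element a ∈ Z/129Z (with a ≠ 0) is a zero-divisor iff gcd(a, 129) > 1 (because a is a unit precisely when gcd(a, n) = 1, and in Z/nZ every nonzero, non-unit element is a zero-divisor). Scan a = 1, ..., 128 and keep those with gcd(a, 129) > 1:
  gcd(3, 129) = 3, gcd(6, 129) = 3, gcd(9, 129) = 3, gcd(12, 129) = 3, gcd(15, 129) = 3, gcd(18, 129) = 3, gcd(21, 129) = 3, gcd(24, 129) = 3, gcd(27, 129) = 3, gcd(30, 129) = 3, gcd(33, 129) = 3, gcd(36, 129) = 3, gcd(39, 129) = 3, gcd(42, 129) = 3, gcd(43, 129) = 43, gcd(45, 129) = 3, gcd(48, 129) = 3, gcd(51, 129) = 3, gcd(54, 129) = 3, gcd(57, 129) = 3, gcd(60, 129) = 3, gcd(63, 129) = 3, gcd(66, 129) = 3, gcd(69, 129) = 3, gcd(72, 129) = 3, gcd(75, 129) = 3, gcd(78, 129) = 3, gcd(81, 129) = 3, gcd(84, 129) = 3, gcd(86, 129) = 43, gcd(87, 129) = 3, gcd(90, 129) = 3, gcd(93, 129) = 3, gcd(96, 129) = 3, gcd(99, 129) = 3, gcd(102, 129) = 3, gcd(105, 129) = 3, gcd(108, 129) = 3, gcd(111, 129) = 3, gcd(114, 129) = 3, gcd(117, 129) = 3, gcd(120, 129) = 3, gcd(123, 129) = 3, gcd(126, 129) = 3.
All other a ∈ {1, ..., 128} have gcd(a, 129) = 1 and are units. So the nonzero zero-divisors are exactly the 44 values of a appearing in this scan.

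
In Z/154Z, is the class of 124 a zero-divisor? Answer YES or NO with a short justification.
YES

gcd(124, 154) = 2 > 1, so 124 is not a unit in Z/154Z. In Z/nZ every nonzero non-unit is a zero-divisor: explicitly, take b = 154/gcd = 77 ≠ 0 (mod 154); then 124·77 = 9548 = 62·154, i.e. 124·77 ≡ 0 (mod 154). So 124 is a zero-divisor.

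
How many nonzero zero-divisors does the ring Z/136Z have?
Z/136Z has 71 nonzero zero-divisors

In Z/136Z each nonzero element is either a unit (gcd with 136 is 1) or a zero-divisor (gcd > 1). The number of units is φ(136): factorise 136 = 2^3 · 17, so φ(136) = (2^3 − 2^2) · (17 − 1) = 4 · 16 = 64. The nonzero elements number 136 − 1 = 135. Hence the nonzero zero-divisors number 135 − 64 = 71.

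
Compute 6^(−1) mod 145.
Apply the extended Euclidean algorithm to (145, 6), tracking rows (r, s, t) with s·145 + t·6 = r. Each division r_prev = q·r_cur + r_new produces the new row as (previous row) − q·(current row):
  row A: (145, 1, 0)   [1·145 + 0·6 = 145]
  row B: (6, 0, 1)   [0·145 + 1·6 = 6]
  145 = 24·6 + 1   → row C = row A − 24·row B = (1, 1, −24)   [check: 1·145 − 24·6 = 1]
  6 = 6·1 + 0   → remainder 0, stop. gcd = 1 (last nonzero row C).
The gcd is 1, so 6 is invertible mod 145. The last nonzero row gives 1·145 − 24·6 = 1, so t = −24. So 6^(−1) ≡ −24 ≡ 121 (mod 145). Verify: 6 · 121 = 726 ≡ 1 (mod 145). ✓

Final answer: 6^(−1) ≡ 121 (mod 145)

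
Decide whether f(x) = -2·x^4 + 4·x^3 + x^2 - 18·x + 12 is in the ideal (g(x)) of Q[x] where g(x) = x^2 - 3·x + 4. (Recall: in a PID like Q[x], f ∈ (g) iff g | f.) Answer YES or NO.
NO

In Q[x] the ideal (g) consists of all multiples of g, so f ∈ (g) iff g | f, i.e. iff the remainder of f on division by g is 0. Divide f by g (g is monic, so eliminate the leading term of the running remainder at each step):
  leading term -2·x^4: subtract (-2·x^2)·g(x) = -2·x^4 + 6·x^3 - 8·x^2, leaving -2·x^3 + 9·x^2 - 18·x + 12
  leading term -2·x^3: subtract (-2·x)·g(x) = -2·x^3 + 6·x^2 - 8·x, leaving 3·x^2 - 10·x + 12
  leading term 3·x^2: subtract (3)·g(x) = 3·x^2 - 9·x + 12, leaving -x
The remainder r(x) = -x ≠ 0 (and deg r < deg g), so g ∤ f, i.e. f ∉ (g).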